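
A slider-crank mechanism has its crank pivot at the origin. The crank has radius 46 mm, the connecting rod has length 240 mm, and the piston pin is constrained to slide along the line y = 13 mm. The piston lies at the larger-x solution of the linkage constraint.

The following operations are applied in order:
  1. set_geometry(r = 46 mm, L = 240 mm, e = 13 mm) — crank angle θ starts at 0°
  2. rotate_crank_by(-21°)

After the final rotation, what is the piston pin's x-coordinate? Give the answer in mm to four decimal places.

set_geometry: r = 46 mm, L = 240 mm, e = 13 mm; θ ← 0°
rotate_crank_by(-21°): θ ← 0° -21° = -21°
crank pin P = (r cos θ, r sin θ) = (42.944700, -16.484926)
h = r sin θ − e = -16.484926 − 13 = -29.484926
x = r cos θ + √(L² − h²) = 42.944700 + √(57600.0 − 869.3608) = 42.944700 + 238.181945 = 281.126645

281.1266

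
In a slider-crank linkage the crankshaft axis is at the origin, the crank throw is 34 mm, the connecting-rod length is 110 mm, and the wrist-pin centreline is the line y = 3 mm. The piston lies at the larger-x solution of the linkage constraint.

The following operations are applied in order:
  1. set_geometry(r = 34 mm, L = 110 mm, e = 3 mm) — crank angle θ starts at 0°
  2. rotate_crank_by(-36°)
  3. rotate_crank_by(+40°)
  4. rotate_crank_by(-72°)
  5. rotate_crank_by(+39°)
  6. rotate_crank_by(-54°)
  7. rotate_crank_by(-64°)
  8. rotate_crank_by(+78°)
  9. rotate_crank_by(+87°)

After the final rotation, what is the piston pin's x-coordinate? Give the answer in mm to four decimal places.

142.0795

set_geometry: r = 34 mm, L = 110 mm, e = 3 mm; θ ← 0°
rotate_crank_by(-36°): θ ← 0° -36° = -36°
rotate_crank_by(+40°): θ ← -36° +40° = 4°
rotate_crank_by(-72°): θ ← 4° -72° = -68°
rotate_crank_by(+39°): θ ← -68° +39° = -29°
rotate_crank_by(-54°): θ ← -29° -54° = -83°
rotate_crank_by(-64°): θ ← -83° -64° = -147°
rotate_crank_by(+78°): θ ← -147° +78° = -69°
rotate_crank_by(+87°): θ ← -69° +87° = 18°
crank pin P = (r cos θ, r sin θ) = (32.335922, 10.506578)
h = r sin θ − e = 10.506578 − 3 = 7.506578
x = r cos θ + √(L² − h²) = 32.335922 + √(12100.0 − 56.3487) = 32.335922 + 109.743571 = 142.079492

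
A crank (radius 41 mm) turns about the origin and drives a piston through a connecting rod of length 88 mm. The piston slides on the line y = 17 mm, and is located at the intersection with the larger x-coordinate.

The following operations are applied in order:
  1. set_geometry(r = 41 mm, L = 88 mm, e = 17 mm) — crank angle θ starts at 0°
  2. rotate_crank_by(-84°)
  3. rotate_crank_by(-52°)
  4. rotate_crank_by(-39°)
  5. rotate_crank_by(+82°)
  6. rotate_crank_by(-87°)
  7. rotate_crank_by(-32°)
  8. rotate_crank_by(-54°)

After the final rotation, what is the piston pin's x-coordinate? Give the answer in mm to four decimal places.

set_geometry: r = 41 mm, L = 88 mm, e = 17 mm; θ ← 0°
rotate_crank_by(-84°): θ ← 0° -84° = -84°
rotate_crank_by(-52°): θ ← -84° -52° = -136°
rotate_crank_by(-39°): θ ← -136° -39° = -175°
rotate_crank_by(+82°): θ ← -175° +82° = -93°
rotate_crank_by(-87°): θ ← -93° -87° = -180°
rotate_crank_by(-32°): θ ← -180° -32° = -212°
rotate_crank_by(-54°): θ ← -212° -54° = -266°
crank pin P = (r cos θ, r sin θ) = (-2.860015, 40.900126)
h = r sin θ − e = 40.900126 − 17 = 23.900126
x = r cos θ + √(L² − h²) = -2.860015 + √(7744.0 − 571.2160) = -2.860015 + 84.692290 = 81.832275

81.8323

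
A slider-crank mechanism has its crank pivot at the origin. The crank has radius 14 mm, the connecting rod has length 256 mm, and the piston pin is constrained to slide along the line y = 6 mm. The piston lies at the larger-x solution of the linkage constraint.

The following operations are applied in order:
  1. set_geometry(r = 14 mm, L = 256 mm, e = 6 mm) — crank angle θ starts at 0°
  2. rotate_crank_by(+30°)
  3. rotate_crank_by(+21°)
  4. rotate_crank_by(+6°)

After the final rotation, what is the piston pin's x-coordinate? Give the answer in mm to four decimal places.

set_geometry: r = 14 mm, L = 256 mm, e = 6 mm; θ ← 0°
rotate_crank_by(+30°): θ ← 0° +30° = 30°
rotate_crank_by(+21°): θ ← 30° +21° = 51°
rotate_crank_by(+6°): θ ← 51° +6° = 57°
crank pin P = (r cos θ, r sin θ) = (7.624946, 11.741388)
h = r sin θ − e = 11.741388 − 6 = 5.741388
x = r cos θ + √(L² − h²) = 7.624946 + √(65536.0 − 32.9635) = 7.624946 + 255.935610 = 263.560556

263.5606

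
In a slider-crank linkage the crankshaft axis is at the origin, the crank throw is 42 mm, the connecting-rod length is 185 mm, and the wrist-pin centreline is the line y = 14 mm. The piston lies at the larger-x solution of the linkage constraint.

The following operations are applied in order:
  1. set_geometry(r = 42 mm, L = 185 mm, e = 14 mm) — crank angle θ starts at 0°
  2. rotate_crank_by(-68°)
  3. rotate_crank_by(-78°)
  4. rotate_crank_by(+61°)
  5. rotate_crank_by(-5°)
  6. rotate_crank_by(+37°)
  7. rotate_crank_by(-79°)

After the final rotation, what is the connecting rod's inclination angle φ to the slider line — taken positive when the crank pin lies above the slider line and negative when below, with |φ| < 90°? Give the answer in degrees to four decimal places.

-14.1458

set_geometry: r = 42 mm, L = 185 mm, e = 14 mm; θ ← 0°
rotate_crank_by(-68°): θ ← 0° -68° = -68°
rotate_crank_by(-78°): θ ← -68° -78° = -146°
rotate_crank_by(+61°): θ ← -146° +61° = -85°
rotate_crank_by(-5°): θ ← -85° -5° = -90°
rotate_crank_by(+37°): θ ← -90° +37° = -53°
rotate_crank_by(-79°): θ ← -53° -79° = -132°
crank pin P = (r cos θ, r sin θ) = (-28.103485, -31.212083)
h = r sin θ − e = -31.212083 − 14 = -45.212083
sin φ = h / L = -45.212083 / 185 = -0.24438964
φ = arcsin(-0.24438964) = -14.145766°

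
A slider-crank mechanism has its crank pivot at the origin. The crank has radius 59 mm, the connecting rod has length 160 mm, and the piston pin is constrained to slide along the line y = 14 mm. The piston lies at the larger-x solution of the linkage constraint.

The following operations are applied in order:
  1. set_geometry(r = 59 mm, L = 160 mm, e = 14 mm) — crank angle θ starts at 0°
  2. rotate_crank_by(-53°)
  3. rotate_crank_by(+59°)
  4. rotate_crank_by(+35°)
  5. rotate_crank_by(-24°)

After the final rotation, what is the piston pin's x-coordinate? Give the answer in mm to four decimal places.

set_geometry: r = 59 mm, L = 160 mm, e = 14 mm; θ ← 0°
rotate_crank_by(-53°): θ ← 0° -53° = -53°
rotate_crank_by(+59°): θ ← -53° +59° = 6°
rotate_crank_by(+35°): θ ← 6° +35° = 41°
rotate_crank_by(-24°): θ ← 41° -24° = 17°
crank pin P = (r cos θ, r sin θ) = (56.421981, 17.249931)
h = r sin θ − e = 17.249931 − 14 = 3.249931
x = r cos θ + √(L² − h²) = 56.421981 + √(25600.0 − 10.5620) = 56.421981 + 159.966990 = 216.388971

216.3890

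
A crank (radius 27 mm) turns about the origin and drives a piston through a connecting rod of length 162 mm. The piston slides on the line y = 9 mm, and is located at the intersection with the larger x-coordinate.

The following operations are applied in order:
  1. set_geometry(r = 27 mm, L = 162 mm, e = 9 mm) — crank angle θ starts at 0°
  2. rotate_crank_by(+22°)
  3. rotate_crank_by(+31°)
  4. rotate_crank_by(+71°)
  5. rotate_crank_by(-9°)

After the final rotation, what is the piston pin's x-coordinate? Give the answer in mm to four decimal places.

149.8489

set_geometry: r = 27 mm, L = 162 mm, e = 9 mm; θ ← 0°
rotate_crank_by(+22°): θ ← 0° +22° = 22°
rotate_crank_by(+31°): θ ← 22° +31° = 53°
rotate_crank_by(+71°): θ ← 53° +71° = 124°
rotate_crank_by(-9°): θ ← 124° -9° = 115°
crank pin P = (r cos θ, r sin θ) = (-11.410693, 24.470310)
h = r sin θ − e = 24.470310 − 9 = 15.470310
x = r cos θ + √(L² − h²) = -11.410693 + √(26244.0 − 239.3305) = -11.410693 + 161.259634 = 149.848941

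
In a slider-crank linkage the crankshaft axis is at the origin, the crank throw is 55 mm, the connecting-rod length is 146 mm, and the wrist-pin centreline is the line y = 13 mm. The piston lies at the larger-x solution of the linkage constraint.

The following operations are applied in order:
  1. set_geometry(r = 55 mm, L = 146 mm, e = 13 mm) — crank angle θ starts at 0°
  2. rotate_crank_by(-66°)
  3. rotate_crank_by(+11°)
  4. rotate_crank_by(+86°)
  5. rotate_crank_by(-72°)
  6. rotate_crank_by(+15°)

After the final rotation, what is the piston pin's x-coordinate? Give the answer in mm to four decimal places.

set_geometry: r = 55 mm, L = 146 mm, e = 13 mm; θ ← 0°
rotate_crank_by(-66°): θ ← 0° -66° = -66°
rotate_crank_by(+11°): θ ← -66° +11° = -55°
rotate_crank_by(+86°): θ ← -55° +86° = 31°
rotate_crank_by(-72°): θ ← 31° -72° = -41°
rotate_crank_by(+15°): θ ← -41° +15° = -26°
crank pin P = (r cos θ, r sin θ) = (49.433673, -24.110413)
h = r sin θ − e = -24.110413 − 13 = -37.110413
x = r cos θ + √(L² − h²) = 49.433673 + √(21316.0 − 1377.1828) = 49.433673 + 141.204877 = 190.638549

190.6385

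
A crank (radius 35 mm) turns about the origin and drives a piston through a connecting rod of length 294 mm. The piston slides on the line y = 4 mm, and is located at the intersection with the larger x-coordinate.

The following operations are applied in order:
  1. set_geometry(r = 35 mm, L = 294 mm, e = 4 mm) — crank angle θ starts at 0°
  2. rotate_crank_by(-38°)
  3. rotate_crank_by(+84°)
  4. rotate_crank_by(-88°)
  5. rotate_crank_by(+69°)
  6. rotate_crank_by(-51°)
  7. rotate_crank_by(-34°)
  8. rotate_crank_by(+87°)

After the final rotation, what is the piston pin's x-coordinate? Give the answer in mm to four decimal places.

324.3255

set_geometry: r = 35 mm, L = 294 mm, e = 4 mm; θ ← 0°
rotate_crank_by(-38°): θ ← 0° -38° = -38°
rotate_crank_by(+84°): θ ← -38° +84° = 46°
rotate_crank_by(-88°): θ ← 46° -88° = -42°
rotate_crank_by(+69°): θ ← -42° +69° = 27°
rotate_crank_by(-51°): θ ← 27° -51° = -24°
rotate_crank_by(-34°): θ ← -24° -34° = -58°
rotate_crank_by(+87°): θ ← -58° +87° = 29°
crank pin P = (r cos θ, r sin θ) = (30.611690, 16.968337)
h = r sin θ − e = 16.968337 − 4 = 12.968337
x = r cos θ + √(L² − h²) = 30.611690 + √(86436.0 − 168.1778) = 30.611690 + 293.713844 = 324.325534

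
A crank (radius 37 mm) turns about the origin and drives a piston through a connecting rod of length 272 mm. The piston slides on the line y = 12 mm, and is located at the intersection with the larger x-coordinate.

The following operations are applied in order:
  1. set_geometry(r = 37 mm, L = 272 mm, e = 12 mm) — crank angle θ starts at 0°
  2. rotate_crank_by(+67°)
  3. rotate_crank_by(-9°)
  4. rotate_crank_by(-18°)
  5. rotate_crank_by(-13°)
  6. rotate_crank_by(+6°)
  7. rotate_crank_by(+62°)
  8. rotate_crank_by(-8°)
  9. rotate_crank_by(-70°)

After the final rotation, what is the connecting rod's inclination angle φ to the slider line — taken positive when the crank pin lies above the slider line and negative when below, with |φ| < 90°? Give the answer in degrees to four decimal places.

set_geometry: r = 37 mm, L = 272 mm, e = 12 mm; θ ← 0°
rotate_crank_by(+67°): θ ← 0° +67° = 67°
rotate_crank_by(-9°): θ ← 67° -9° = 58°
rotate_crank_by(-18°): θ ← 58° -18° = 40°
rotate_crank_by(-13°): θ ← 40° -13° = 27°
rotate_crank_by(+6°): θ ← 27° +6° = 33°
rotate_crank_by(+62°): θ ← 33° +62° = 95°
rotate_crank_by(-8°): θ ← 95° -8° = 87°
rotate_crank_by(-70°): θ ← 87° -70° = 17°
crank pin P = (r cos θ, r sin θ) = (35.383276, 10.817753)
h = r sin θ − e = 10.817753 − 12 = -1.182247
sin φ = h / L = -1.182247 / 272 = -0.00434650
φ = arcsin(-0.00434650) = -0.249037°

-0.2490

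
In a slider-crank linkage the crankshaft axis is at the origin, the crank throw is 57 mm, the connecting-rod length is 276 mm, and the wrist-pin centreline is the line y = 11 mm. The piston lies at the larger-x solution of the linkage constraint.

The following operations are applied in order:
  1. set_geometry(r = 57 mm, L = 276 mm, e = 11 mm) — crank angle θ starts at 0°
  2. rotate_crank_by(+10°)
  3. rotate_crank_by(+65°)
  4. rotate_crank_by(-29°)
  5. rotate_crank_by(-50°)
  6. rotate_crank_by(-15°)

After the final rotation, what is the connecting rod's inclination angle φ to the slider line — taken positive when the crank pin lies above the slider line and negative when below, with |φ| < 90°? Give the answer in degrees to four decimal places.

set_geometry: r = 57 mm, L = 276 mm, e = 11 mm; θ ← 0°
rotate_crank_by(+10°): θ ← 0° +10° = 10°
rotate_crank_by(+65°): θ ← 10° +65° = 75°
rotate_crank_by(-29°): θ ← 75° -29° = 46°
rotate_crank_by(-50°): θ ← 46° -50° = -4°
rotate_crank_by(-15°): θ ← -4° -15° = -19°
crank pin P = (r cos θ, r sin θ) = (53.894559, -18.557385)
h = r sin θ − e = -18.557385 − 11 = -29.557385
sin φ = h / L = -29.557385 / 276 = -0.10709197
φ = arcsin(-0.10709197) = -6.147708°

-6.1477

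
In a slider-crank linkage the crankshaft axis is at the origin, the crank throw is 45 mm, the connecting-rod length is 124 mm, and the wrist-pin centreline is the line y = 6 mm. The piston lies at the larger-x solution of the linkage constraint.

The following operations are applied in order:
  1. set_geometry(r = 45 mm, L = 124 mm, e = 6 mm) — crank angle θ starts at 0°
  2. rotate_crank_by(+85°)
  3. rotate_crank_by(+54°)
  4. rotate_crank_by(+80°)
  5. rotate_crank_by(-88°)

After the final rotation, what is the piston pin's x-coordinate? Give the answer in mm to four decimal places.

91.2835

set_geometry: r = 45 mm, L = 124 mm, e = 6 mm; θ ← 0°
rotate_crank_by(+85°): θ ← 0° +85° = 85°
rotate_crank_by(+54°): θ ← 85° +54° = 139°
rotate_crank_by(+80°): θ ← 139° +80° = 219°
rotate_crank_by(-88°): θ ← 219° -88° = 131°
crank pin P = (r cos θ, r sin θ) = (-29.522656, 33.961931)
h = r sin θ − e = 33.961931 − 6 = 27.961931
x = r cos θ + √(L² − h²) = -29.522656 + √(15376.0 − 781.8696) = -29.522656 + 120.806169 = 91.283512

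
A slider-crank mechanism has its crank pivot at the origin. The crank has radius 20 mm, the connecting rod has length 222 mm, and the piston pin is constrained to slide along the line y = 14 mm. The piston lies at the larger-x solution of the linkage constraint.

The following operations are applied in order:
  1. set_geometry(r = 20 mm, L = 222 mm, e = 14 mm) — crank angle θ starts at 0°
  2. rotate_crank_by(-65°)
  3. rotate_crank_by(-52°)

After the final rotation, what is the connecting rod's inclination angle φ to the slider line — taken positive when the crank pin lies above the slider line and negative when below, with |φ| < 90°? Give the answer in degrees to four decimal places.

set_geometry: r = 20 mm, L = 222 mm, e = 14 mm; θ ← 0°
rotate_crank_by(-65°): θ ← 0° -65° = -65°
rotate_crank_by(-52°): θ ← -65° -52° = -117°
crank pin P = (r cos θ, r sin θ) = (-9.079810, -17.820130)
h = r sin θ − e = -17.820130 − 14 = -31.820130
sin φ = h / L = -31.820130 / 222 = -0.14333392
φ = arcsin(-0.14333392) = -8.240812°

-8.2408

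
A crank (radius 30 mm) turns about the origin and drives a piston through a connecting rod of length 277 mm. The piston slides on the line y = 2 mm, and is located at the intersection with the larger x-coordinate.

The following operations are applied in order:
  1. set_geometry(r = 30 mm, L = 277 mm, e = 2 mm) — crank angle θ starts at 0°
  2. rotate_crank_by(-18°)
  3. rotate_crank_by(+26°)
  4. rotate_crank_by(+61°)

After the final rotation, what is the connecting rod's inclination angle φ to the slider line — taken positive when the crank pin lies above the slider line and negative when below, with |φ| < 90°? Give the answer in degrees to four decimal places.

5.3874

set_geometry: r = 30 mm, L = 277 mm, e = 2 mm; θ ← 0°
rotate_crank_by(-18°): θ ← 0° -18° = -18°
rotate_crank_by(+26°): θ ← -18° +26° = 8°
rotate_crank_by(+61°): θ ← 8° +61° = 69°
crank pin P = (r cos θ, r sin θ) = (10.751038, 28.007413)
h = r sin θ − e = 28.007413 − 2 = 26.007413
sin φ = h / L = 26.007413 / 277 = 0.09388958
φ = arcsin(0.09388958) = 5.387412°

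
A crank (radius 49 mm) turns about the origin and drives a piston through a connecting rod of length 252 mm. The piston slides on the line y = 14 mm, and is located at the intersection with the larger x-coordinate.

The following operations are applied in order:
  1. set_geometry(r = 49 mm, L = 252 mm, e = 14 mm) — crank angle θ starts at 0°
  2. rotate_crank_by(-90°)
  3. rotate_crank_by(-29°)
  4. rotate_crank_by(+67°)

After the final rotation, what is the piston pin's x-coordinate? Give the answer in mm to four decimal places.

set_geometry: r = 49 mm, L = 252 mm, e = 14 mm; θ ← 0°
rotate_crank_by(-90°): θ ← 0° -90° = -90°
rotate_crank_by(-29°): θ ← -90° -29° = -119°
rotate_crank_by(+67°): θ ← -119° +67° = -52°
crank pin P = (r cos θ, r sin θ) = (30.167412, -38.612527)
h = r sin θ − e = -38.612527 − 14 = -52.612527
x = r cos θ + √(L² − h²) = 30.167412 + √(63504.0 − 2768.0780) = 30.167412 + 246.446591 = 276.614003

276.6140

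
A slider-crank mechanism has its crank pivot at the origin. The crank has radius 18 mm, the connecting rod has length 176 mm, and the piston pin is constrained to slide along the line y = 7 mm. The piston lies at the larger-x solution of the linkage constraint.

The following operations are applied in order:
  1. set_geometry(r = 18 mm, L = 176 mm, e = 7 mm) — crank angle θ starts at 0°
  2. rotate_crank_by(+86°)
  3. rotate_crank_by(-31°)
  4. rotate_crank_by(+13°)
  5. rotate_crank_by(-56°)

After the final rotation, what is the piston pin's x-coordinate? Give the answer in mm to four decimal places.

set_geometry: r = 18 mm, L = 176 mm, e = 7 mm; θ ← 0°
rotate_crank_by(+86°): θ ← 0° +86° = 86°
rotate_crank_by(-31°): θ ← 86° -31° = 55°
rotate_crank_by(+13°): θ ← 55° +13° = 68°
rotate_crank_by(-56°): θ ← 68° -56° = 12°
crank pin P = (r cos θ, r sin θ) = (17.606657, 3.742410)
h = r sin θ − e = 3.742410 − 7 = -3.257590
x = r cos θ + √(L² − h²) = 17.606657 + √(30976.0 − 10.6119) = 17.606657 + 175.969850 = 193.576507

193.5765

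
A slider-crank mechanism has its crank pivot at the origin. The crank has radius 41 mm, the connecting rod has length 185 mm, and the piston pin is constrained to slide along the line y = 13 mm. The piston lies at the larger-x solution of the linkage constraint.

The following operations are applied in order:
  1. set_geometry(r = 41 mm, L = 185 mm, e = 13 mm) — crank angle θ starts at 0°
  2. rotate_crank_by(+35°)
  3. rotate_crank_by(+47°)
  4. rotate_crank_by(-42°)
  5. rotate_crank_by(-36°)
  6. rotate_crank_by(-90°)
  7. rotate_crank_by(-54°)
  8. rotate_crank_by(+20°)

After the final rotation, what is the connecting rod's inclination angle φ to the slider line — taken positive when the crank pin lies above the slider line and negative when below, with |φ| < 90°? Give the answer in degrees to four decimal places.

-15.2007

set_geometry: r = 41 mm, L = 185 mm, e = 13 mm; θ ← 0°
rotate_crank_by(+35°): θ ← 0° +35° = 35°
rotate_crank_by(+47°): θ ← 35° +47° = 82°
rotate_crank_by(-42°): θ ← 82° -42° = 40°
rotate_crank_by(-36°): θ ← 40° -36° = 4°
rotate_crank_by(-90°): θ ← 4° -90° = -86°
rotate_crank_by(-54°): θ ← -86° -54° = -140°
rotate_crank_by(+20°): θ ← -140° +20° = -120°
crank pin P = (r cos θ, r sin θ) = (-20.500000, -35.507042)
h = r sin θ − e = -35.507042 − 13 = -48.507042
sin φ = h / L = -48.507042 / 185 = -0.26220022
φ = arcsin(-0.26220022) = -15.200656°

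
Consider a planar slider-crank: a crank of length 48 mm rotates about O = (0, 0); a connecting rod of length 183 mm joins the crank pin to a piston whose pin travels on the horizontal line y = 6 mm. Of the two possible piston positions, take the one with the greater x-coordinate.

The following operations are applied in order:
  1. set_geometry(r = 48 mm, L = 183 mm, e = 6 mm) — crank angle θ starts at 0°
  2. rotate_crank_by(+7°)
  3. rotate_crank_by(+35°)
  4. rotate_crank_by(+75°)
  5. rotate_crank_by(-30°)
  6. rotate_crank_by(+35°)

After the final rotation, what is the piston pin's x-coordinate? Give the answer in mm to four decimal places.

154.2427

set_geometry: r = 48 mm, L = 183 mm, e = 6 mm; θ ← 0°
rotate_crank_by(+7°): θ ← 0° +7° = 7°
rotate_crank_by(+35°): θ ← 7° +35° = 42°
rotate_crank_by(+75°): θ ← 42° +75° = 117°
rotate_crank_by(-30°): θ ← 117° -30° = 87°
rotate_crank_by(+35°): θ ← 87° +35° = 122°
crank pin P = (r cos θ, r sin θ) = (-25.436125, 40.706309)
h = r sin θ − e = 40.706309 − 6 = 34.706309
x = r cos θ + √(L² − h²) = -25.436125 + √(33489.0 − 1204.5279) = -25.436125 + 179.678803 = 154.242678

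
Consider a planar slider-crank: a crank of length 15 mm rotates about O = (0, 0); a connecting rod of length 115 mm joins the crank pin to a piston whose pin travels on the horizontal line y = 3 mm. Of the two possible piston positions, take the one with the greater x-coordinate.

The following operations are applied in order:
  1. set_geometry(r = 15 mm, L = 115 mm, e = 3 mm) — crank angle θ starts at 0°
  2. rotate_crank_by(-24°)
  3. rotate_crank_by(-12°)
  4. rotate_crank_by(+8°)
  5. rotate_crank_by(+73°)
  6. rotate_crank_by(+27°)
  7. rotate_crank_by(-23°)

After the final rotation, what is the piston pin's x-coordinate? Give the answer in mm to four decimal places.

set_geometry: r = 15 mm, L = 115 mm, e = 3 mm; θ ← 0°
rotate_crank_by(-24°): θ ← 0° -24° = -24°
rotate_crank_by(-12°): θ ← -24° -12° = -36°
rotate_crank_by(+8°): θ ← -36° +8° = -28°
rotate_crank_by(+73°): θ ← -28° +73° = 45°
rotate_crank_by(+27°): θ ← 45° +27° = 72°
rotate_crank_by(-23°): θ ← 72° -23° = 49°
crank pin P = (r cos θ, r sin θ) = (9.840885, 11.320644)
h = r sin θ − e = 11.320644 − 3 = 8.320644
x = r cos θ + √(L² − h²) = 9.840885 + √(13225.0 − 69.2331) = 9.840885 + 114.698591 = 124.539477

124.5395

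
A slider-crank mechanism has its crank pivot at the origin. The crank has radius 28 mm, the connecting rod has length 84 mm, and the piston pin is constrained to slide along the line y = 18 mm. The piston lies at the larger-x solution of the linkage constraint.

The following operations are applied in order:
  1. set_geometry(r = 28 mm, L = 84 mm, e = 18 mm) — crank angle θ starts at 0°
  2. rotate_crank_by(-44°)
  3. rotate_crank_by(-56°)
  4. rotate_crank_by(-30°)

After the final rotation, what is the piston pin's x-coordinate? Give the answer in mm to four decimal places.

set_geometry: r = 28 mm, L = 84 mm, e = 18 mm; θ ← 0°
rotate_crank_by(-44°): θ ← 0° -44° = -44°
rotate_crank_by(-56°): θ ← -44° -56° = -100°
rotate_crank_by(-30°): θ ← -100° -30° = -130°
crank pin P = (r cos θ, r sin θ) = (-17.998053, -21.449244)
h = r sin θ − e = -21.449244 − 18 = -39.449244
x = r cos θ + √(L² − h²) = -17.998053 + √(7056.0 − 1556.2429) = -17.998053 + 74.160347 = 56.162294

56.1623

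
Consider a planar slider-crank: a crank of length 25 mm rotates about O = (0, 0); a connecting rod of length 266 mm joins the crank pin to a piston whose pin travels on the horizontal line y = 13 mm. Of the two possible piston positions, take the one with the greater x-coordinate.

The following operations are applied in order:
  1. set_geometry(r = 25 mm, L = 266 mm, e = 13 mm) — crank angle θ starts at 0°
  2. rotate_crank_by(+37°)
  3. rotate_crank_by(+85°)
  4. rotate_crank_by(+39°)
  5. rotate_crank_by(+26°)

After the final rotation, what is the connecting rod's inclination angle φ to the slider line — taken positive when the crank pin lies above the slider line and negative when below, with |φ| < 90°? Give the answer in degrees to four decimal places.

-3.4585

set_geometry: r = 25 mm, L = 266 mm, e = 13 mm; θ ← 0°
rotate_crank_by(+37°): θ ← 0° +37° = 37°
rotate_crank_by(+85°): θ ← 37° +85° = 122°
rotate_crank_by(+39°): θ ← 122° +39° = 161°
rotate_crank_by(+26°): θ ← 161° +26° = 187°
crank pin P = (r cos θ, r sin θ) = (-24.813654, -3.046734)
h = r sin θ − e = -3.046734 − 13 = -16.046734
sin φ = h / L = -16.046734 / 266 = -0.06032607
φ = arcsin(-0.06032607) = -3.458529°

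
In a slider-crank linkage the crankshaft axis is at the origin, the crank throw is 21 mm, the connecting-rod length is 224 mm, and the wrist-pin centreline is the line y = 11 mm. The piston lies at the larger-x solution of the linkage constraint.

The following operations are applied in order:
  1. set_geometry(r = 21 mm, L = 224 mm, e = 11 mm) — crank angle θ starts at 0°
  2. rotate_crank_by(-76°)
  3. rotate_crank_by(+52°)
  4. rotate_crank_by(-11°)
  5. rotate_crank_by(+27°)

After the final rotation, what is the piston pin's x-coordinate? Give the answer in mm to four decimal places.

244.3625

set_geometry: r = 21 mm, L = 224 mm, e = 11 mm; θ ← 0°
rotate_crank_by(-76°): θ ← 0° -76° = -76°
rotate_crank_by(+52°): θ ← -76° +52° = -24°
rotate_crank_by(-11°): θ ← -24° -11° = -35°
rotate_crank_by(+27°): θ ← -35° +27° = -8°
crank pin P = (r cos θ, r sin θ) = (20.795629, -2.922635)
h = r sin θ − e = -2.922635 − 11 = -13.922635
x = r cos θ + √(L² − h²) = 20.795629 + √(50176.0 − 193.8398) = 20.795629 + 223.566903 = 244.362533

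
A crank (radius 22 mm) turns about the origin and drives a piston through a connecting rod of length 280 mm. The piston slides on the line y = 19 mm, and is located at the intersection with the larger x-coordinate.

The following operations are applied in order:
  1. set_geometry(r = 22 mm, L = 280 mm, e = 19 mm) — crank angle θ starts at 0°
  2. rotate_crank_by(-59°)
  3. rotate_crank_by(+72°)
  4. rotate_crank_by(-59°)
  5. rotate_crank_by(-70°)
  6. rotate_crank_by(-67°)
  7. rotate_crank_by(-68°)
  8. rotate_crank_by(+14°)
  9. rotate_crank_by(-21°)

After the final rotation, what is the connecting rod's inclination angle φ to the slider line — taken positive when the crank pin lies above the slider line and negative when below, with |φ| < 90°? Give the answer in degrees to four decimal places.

0.5155

set_geometry: r = 22 mm, L = 280 mm, e = 19 mm; θ ← 0°
rotate_crank_by(-59°): θ ← 0° -59° = -59°
rotate_crank_by(+72°): θ ← -59° +72° = 13°
rotate_crank_by(-59°): θ ← 13° -59° = -46°
rotate_crank_by(-70°): θ ← -46° -70° = -116°
rotate_crank_by(-67°): θ ← -116° -67° = -183°
rotate_crank_by(-68°): θ ← -183° -68° = -251°
rotate_crank_by(+14°): θ ← -251° +14° = -237°
rotate_crank_by(-21°): θ ← -237° -21° = -258°
crank pin P = (r cos θ, r sin θ) = (-4.574057, 21.519247)
h = r sin θ − e = 21.519247 − 19 = 2.519247
sin φ = h / L = 2.519247 / 280 = 0.00899731
φ = arcsin(0.00899731) = 0.515515°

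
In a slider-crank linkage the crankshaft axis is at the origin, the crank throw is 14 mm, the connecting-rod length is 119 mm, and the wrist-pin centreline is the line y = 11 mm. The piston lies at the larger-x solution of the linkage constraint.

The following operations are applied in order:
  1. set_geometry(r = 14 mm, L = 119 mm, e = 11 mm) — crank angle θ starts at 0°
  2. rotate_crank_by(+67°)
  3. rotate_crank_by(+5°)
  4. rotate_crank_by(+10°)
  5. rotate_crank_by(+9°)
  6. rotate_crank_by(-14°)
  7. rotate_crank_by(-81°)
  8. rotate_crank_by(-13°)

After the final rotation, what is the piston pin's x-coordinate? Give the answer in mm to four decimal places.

set_geometry: r = 14 mm, L = 119 mm, e = 11 mm; θ ← 0°
rotate_crank_by(+67°): θ ← 0° +67° = 67°
rotate_crank_by(+5°): θ ← 67° +5° = 72°
rotate_crank_by(+10°): θ ← 72° +10° = 82°
rotate_crank_by(+9°): θ ← 82° +9° = 91°
rotate_crank_by(-14°): θ ← 91° -14° = 77°
rotate_crank_by(-81°): θ ← 77° -81° = -4°
rotate_crank_by(-13°): θ ← -4° -13° = -17°
crank pin P = (r cos θ, r sin θ) = (13.388267, -4.093204)
h = r sin θ − e = -4.093204 − 11 = -15.093204
x = r cos θ + √(L² − h²) = 13.388267 + √(14161.0 − 227.8048) = 13.388267 + 118.038956 = 131.427223

131.4272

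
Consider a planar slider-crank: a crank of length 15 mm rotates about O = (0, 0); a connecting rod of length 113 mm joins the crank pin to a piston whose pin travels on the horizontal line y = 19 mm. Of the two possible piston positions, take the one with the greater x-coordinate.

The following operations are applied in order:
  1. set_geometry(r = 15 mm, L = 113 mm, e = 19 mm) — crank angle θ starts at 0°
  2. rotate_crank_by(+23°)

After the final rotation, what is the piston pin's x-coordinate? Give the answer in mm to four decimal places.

set_geometry: r = 15 mm, L = 113 mm, e = 19 mm; θ ← 0°
rotate_crank_by(+23°): θ ← 0° +23° = 23°
crank pin P = (r cos θ, r sin θ) = (13.807573, 5.860967)
h = r sin θ − e = 5.860967 − 19 = -13.139033
x = r cos θ + √(L² − h²) = 13.807573 + √(12769.0 − 172.6342) = 13.807573 + 112.233532 = 126.041105

126.0411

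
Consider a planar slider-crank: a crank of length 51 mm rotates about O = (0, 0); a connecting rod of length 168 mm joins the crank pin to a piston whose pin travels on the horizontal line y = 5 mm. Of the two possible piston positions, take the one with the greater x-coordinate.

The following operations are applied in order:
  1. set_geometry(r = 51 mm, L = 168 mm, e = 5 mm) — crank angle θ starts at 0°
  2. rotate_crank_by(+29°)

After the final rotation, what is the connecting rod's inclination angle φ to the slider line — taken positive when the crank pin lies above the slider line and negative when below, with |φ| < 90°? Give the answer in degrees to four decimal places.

set_geometry: r = 51 mm, L = 168 mm, e = 5 mm; θ ← 0°
rotate_crank_by(+29°): θ ← 0° +29° = 29°
crank pin P = (r cos θ, r sin θ) = (44.605605, 24.725291)
h = r sin θ − e = 24.725291 − 5 = 19.725291
sin φ = h / L = 19.725291 / 168 = 0.11741244
φ = arcsin(0.11741244) = 6.742791°

6.7428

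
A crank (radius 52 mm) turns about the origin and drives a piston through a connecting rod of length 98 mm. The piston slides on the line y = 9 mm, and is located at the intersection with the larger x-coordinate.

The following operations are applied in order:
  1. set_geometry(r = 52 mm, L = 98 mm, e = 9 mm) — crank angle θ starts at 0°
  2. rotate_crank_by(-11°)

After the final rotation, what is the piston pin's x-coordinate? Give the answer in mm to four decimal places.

147.2005

set_geometry: r = 52 mm, L = 98 mm, e = 9 mm; θ ← 0°
rotate_crank_by(-11°): θ ← 0° -11° = -11°
crank pin P = (r cos θ, r sin θ) = (51.044614, -9.922068)
h = r sin θ − e = -9.922068 − 9 = -18.922068
x = r cos θ + √(L² − h²) = 51.044614 + √(9604.0 − 358.0446) = 51.044614 + 96.155891 = 147.200504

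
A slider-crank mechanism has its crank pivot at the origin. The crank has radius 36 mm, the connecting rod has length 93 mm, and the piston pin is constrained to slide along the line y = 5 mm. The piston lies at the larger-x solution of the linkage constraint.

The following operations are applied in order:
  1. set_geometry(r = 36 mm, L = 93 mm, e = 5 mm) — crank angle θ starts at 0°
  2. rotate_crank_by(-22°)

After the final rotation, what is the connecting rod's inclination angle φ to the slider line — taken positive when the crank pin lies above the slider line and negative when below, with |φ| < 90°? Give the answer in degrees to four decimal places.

-11.4652

set_geometry: r = 36 mm, L = 93 mm, e = 5 mm; θ ← 0°
rotate_crank_by(-22°): θ ← 0° -22° = -22°
crank pin P = (r cos θ, r sin θ) = (33.378619, -13.485837)
h = r sin θ − e = -13.485837 − 5 = -18.485837
sin φ = h / L = -18.485837 / 93 = -0.19877244
φ = arcsin(-0.19877244) = -11.465184°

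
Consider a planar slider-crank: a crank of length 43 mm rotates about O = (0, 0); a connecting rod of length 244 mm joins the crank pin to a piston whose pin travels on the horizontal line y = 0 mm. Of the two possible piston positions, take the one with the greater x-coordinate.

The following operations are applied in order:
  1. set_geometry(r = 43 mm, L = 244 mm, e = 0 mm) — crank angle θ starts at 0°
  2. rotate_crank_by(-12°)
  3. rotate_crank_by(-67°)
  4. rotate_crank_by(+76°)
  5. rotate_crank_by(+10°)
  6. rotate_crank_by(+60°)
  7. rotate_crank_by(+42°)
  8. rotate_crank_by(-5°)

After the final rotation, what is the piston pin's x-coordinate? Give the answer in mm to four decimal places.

230.0037

set_geometry: r = 43 mm, L = 244 mm, e = 0 mm; θ ← 0°
rotate_crank_by(-12°): θ ← 0° -12° = -12°
rotate_crank_by(-67°): θ ← -12° -67° = -79°
rotate_crank_by(+76°): θ ← -79° +76° = -3°
rotate_crank_by(+10°): θ ← -3° +10° = 7°
rotate_crank_by(+60°): θ ← 7° +60° = 67°
rotate_crank_by(+42°): θ ← 67° +42° = 109°
rotate_crank_by(-5°): θ ← 109° -5° = 104°
crank pin P = (r cos θ, r sin θ) = (-10.402642, 41.722716)
h = r sin θ − e = 41.722716 − 0 = 41.722716
x = r cos θ + √(L² − h²) = -10.402642 + √(59536.0 − 1740.7850) = -10.402642 + 240.406354 = 230.003712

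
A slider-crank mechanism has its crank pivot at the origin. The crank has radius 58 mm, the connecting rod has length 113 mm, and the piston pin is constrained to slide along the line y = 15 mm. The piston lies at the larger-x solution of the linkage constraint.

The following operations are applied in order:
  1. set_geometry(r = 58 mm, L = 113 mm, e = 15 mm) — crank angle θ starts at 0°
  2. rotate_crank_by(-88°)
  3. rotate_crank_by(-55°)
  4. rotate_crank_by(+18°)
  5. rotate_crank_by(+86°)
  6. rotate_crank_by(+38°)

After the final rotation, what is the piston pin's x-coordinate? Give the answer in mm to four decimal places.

set_geometry: r = 58 mm, L = 113 mm, e = 15 mm; θ ← 0°
rotate_crank_by(-88°): θ ← 0° -88° = -88°
rotate_crank_by(-55°): θ ← -88° -55° = -143°
rotate_crank_by(+18°): θ ← -143° +18° = -125°
rotate_crank_by(+86°): θ ← -125° +86° = -39°
rotate_crank_by(+38°): θ ← -39° +38° = -1°
crank pin P = (r cos θ, r sin θ) = (57.991166, -1.012240)
h = r sin θ − e = -1.012240 − 15 = -16.012240
x = r cos θ + √(L² − h²) = 57.991166 + √(12769.0 − 256.3918) = 57.991166 + 111.859770 = 169.850936

169.8509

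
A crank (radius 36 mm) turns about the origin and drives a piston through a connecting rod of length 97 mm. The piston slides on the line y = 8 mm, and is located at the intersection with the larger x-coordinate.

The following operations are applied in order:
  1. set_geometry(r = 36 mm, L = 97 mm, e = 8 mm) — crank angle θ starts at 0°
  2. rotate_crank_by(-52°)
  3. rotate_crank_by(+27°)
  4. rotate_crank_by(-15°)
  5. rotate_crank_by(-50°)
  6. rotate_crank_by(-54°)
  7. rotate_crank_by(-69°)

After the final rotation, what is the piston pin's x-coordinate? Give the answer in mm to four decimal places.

set_geometry: r = 36 mm, L = 97 mm, e = 8 mm; θ ← 0°
rotate_crank_by(-52°): θ ← 0° -52° = -52°
rotate_crank_by(+27°): θ ← -52° +27° = -25°
rotate_crank_by(-15°): θ ← -25° -15° = -40°
rotate_crank_by(-50°): θ ← -40° -50° = -90°
rotate_crank_by(-54°): θ ← -90° -54° = -144°
rotate_crank_by(-69°): θ ← -144° -69° = -213°
crank pin P = (r cos θ, r sin θ) = (-30.192140, 19.607005)
h = r sin θ − e = 19.607005 − 8 = 11.607005
x = r cos θ + √(L² − h²) = -30.192140 + √(9409.0 − 134.7226) = -30.192140 + 96.303050 = 66.110909

66.1109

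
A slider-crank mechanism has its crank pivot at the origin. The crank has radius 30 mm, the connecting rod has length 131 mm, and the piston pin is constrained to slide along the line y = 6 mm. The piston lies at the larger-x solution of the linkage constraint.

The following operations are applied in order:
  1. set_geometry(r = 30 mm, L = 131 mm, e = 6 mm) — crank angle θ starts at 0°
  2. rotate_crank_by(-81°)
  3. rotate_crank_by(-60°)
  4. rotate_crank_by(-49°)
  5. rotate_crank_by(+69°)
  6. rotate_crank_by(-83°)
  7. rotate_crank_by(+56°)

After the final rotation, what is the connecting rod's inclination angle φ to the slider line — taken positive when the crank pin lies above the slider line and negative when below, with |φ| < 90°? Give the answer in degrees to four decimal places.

-9.6226

set_geometry: r = 30 mm, L = 131 mm, e = 6 mm; θ ← 0°
rotate_crank_by(-81°): θ ← 0° -81° = -81°
rotate_crank_by(-60°): θ ← -81° -60° = -141°
rotate_crank_by(-49°): θ ← -141° -49° = -190°
rotate_crank_by(+69°): θ ← -190° +69° = -121°
rotate_crank_by(-83°): θ ← -121° -83° = -204°
rotate_crank_by(+56°): θ ← -204° +56° = -148°
crank pin P = (r cos θ, r sin θ) = (-25.441443, -15.897578)
h = r sin θ − e = -15.897578 − 6 = -21.897578
sin φ = h / L = -21.897578 / 131 = -0.16715708
φ = arcsin(-0.16715708) = -9.622567°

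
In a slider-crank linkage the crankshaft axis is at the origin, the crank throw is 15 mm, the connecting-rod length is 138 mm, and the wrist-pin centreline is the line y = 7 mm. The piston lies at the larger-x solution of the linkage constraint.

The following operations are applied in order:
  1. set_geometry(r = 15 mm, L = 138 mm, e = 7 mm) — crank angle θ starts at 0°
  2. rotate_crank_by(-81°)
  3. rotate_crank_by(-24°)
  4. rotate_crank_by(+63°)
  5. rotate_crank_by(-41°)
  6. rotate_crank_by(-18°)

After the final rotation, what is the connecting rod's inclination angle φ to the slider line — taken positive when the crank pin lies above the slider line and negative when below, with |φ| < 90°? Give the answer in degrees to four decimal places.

-9.0574

set_geometry: r = 15 mm, L = 138 mm, e = 7 mm; θ ← 0°
rotate_crank_by(-81°): θ ← 0° -81° = -81°
rotate_crank_by(-24°): θ ← -81° -24° = -105°
rotate_crank_by(+63°): θ ← -105° +63° = -42°
rotate_crank_by(-41°): θ ← -42° -41° = -83°
rotate_crank_by(-18°): θ ← -83° -18° = -101°
crank pin P = (r cos θ, r sin θ) = (-2.862135, -14.724408)
h = r sin θ − e = -14.724408 − 7 = -21.724408
sin φ = h / L = -21.724408 / 138 = -0.15742324
φ = arcsin(-0.15742324) = -9.057364°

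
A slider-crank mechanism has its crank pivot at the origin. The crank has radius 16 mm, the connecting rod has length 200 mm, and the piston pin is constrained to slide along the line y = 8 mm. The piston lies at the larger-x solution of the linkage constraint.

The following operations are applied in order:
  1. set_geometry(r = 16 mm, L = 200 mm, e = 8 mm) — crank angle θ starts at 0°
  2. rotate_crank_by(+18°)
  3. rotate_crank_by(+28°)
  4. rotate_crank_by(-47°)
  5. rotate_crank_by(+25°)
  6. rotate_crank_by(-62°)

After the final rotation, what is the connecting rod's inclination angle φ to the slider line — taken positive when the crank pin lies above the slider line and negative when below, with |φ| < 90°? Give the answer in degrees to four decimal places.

-5.1206

set_geometry: r = 16 mm, L = 200 mm, e = 8 mm; θ ← 0°
rotate_crank_by(+18°): θ ← 0° +18° = 18°
rotate_crank_by(+28°): θ ← 18° +28° = 46°
rotate_crank_by(-47°): θ ← 46° -47° = -1°
rotate_crank_by(+25°): θ ← -1° +25° = 24°
rotate_crank_by(-62°): θ ← 24° -62° = -38°
crank pin P = (r cos θ, r sin θ) = (12.608172, -9.850584)
h = r sin θ − e = -9.850584 − 8 = -17.850584
sin φ = h / L = -17.850584 / 200 = -0.08925292
φ = arcsin(-0.08925292) = -5.120629°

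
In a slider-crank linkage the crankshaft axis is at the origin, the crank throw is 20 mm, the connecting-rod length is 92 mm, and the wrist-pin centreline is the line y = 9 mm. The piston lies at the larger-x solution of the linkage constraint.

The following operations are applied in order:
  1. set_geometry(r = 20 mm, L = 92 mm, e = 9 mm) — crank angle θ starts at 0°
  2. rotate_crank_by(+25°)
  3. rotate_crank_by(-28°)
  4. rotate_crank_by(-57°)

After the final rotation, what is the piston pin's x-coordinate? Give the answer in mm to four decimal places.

set_geometry: r = 20 mm, L = 92 mm, e = 9 mm; θ ← 0°
rotate_crank_by(+25°): θ ← 0° +25° = 25°
rotate_crank_by(-28°): θ ← 25° -28° = -3°
rotate_crank_by(-57°): θ ← -3° -57° = -60°
crank pin P = (r cos θ, r sin θ) = (10.000000, -17.320508)
h = r sin θ − e = -17.320508 − 9 = -26.320508
x = r cos θ + √(L² − h²) = 10.000000 + √(8464.0 − 692.7691) = 10.000000 + 88.154585 = 98.154585

98.1546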